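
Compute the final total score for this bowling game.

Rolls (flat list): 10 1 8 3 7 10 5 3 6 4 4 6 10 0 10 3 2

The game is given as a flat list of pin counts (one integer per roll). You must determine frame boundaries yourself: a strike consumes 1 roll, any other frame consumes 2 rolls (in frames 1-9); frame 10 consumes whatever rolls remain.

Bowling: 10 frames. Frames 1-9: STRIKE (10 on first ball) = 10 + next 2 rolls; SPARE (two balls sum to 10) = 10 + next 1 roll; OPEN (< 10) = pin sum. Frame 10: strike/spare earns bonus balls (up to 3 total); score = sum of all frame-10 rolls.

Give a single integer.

Frame 1: STRIKE. 10 + next two rolls (1+8) = 19. Cumulative: 19
Frame 2: OPEN (1+8=9). Cumulative: 28
Frame 3: SPARE (3+7=10). 10 + next roll (10) = 20. Cumulative: 48
Frame 4: STRIKE. 10 + next two rolls (5+3) = 18. Cumulative: 66
Frame 5: OPEN (5+3=8). Cumulative: 74
Frame 6: SPARE (6+4=10). 10 + next roll (4) = 14. Cumulative: 88
Frame 7: SPARE (4+6=10). 10 + next roll (10) = 20. Cumulative: 108
Frame 8: STRIKE. 10 + next two rolls (0+10) = 20. Cumulative: 128
Frame 9: SPARE (0+10=10). 10 + next roll (3) = 13. Cumulative: 141
Frame 10: OPEN. Sum of all frame-10 rolls (3+2) = 5. Cumulative: 146

Answer: 146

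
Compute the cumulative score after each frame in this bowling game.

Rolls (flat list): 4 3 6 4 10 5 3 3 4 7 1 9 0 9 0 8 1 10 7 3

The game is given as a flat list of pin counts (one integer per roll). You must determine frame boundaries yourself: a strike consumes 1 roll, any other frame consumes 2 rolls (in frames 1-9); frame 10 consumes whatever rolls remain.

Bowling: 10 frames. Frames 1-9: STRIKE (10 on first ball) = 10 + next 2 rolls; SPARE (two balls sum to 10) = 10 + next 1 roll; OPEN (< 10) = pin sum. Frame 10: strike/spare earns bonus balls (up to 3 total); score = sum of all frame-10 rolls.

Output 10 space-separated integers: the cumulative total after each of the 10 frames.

Frame 1: OPEN (4+3=7). Cumulative: 7
Frame 2: SPARE (6+4=10). 10 + next roll (10) = 20. Cumulative: 27
Frame 3: STRIKE. 10 + next two rolls (5+3) = 18. Cumulative: 45
Frame 4: OPEN (5+3=8). Cumulative: 53
Frame 5: OPEN (3+4=7). Cumulative: 60
Frame 6: OPEN (7+1=8). Cumulative: 68
Frame 7: OPEN (9+0=9). Cumulative: 77
Frame 8: OPEN (9+0=9). Cumulative: 86
Frame 9: OPEN (8+1=9). Cumulative: 95
Frame 10: STRIKE. Sum of all frame-10 rolls (10+7+3) = 20. Cumulative: 115

Answer: 7 27 45 53 60 68 77 86 95 115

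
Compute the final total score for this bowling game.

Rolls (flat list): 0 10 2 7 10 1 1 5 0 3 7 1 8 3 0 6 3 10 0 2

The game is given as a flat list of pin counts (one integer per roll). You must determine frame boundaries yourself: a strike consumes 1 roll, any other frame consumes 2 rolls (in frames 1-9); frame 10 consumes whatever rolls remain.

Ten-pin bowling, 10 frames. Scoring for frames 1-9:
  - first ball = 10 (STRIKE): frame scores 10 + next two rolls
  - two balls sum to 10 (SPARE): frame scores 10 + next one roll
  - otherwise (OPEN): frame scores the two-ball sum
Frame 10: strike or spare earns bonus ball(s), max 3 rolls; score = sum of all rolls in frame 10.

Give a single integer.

Answer: 84

Derivation:
Frame 1: SPARE (0+10=10). 10 + next roll (2) = 12. Cumulative: 12
Frame 2: OPEN (2+7=9). Cumulative: 21
Frame 3: STRIKE. 10 + next two rolls (1+1) = 12. Cumulative: 33
Frame 4: OPEN (1+1=2). Cumulative: 35
Frame 5: OPEN (5+0=5). Cumulative: 40
Frame 6: SPARE (3+7=10). 10 + next roll (1) = 11. Cumulative: 51
Frame 7: OPEN (1+8=9). Cumulative: 60
Frame 8: OPEN (3+0=3). Cumulative: 63
Frame 9: OPEN (6+3=9). Cumulative: 72
Frame 10: STRIKE. Sum of all frame-10 rolls (10+0+2) = 12. Cumulative: 84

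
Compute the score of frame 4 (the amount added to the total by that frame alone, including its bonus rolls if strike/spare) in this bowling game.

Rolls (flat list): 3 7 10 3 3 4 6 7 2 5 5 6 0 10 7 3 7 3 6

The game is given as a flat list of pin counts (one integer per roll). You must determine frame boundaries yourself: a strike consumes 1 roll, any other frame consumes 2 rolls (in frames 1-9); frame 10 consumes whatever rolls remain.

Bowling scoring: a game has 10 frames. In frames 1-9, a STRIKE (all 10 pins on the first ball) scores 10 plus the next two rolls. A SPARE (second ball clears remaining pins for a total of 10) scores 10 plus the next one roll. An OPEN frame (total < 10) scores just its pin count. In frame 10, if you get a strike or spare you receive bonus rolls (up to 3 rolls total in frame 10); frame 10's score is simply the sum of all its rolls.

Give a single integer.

Frame 1: SPARE (3+7=10). 10 + next roll (10) = 20. Cumulative: 20
Frame 2: STRIKE. 10 + next two rolls (3+3) = 16. Cumulative: 36
Frame 3: OPEN (3+3=6). Cumulative: 42
Frame 4: SPARE (4+6=10). 10 + next roll (7) = 17. Cumulative: 59
Frame 5: OPEN (7+2=9). Cumulative: 68
Frame 6: SPARE (5+5=10). 10 + next roll (6) = 16. Cumulative: 84

Answer: 17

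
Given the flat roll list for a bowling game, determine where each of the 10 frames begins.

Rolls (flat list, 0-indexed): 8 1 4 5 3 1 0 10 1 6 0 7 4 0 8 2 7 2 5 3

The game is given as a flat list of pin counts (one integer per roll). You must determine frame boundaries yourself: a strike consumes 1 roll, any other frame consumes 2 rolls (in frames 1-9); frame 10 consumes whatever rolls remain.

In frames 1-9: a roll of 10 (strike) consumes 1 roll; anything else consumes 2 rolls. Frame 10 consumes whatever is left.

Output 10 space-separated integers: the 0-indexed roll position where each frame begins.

Answer: 0 2 4 6 8 10 12 14 16 18

Derivation:
Frame 1 starts at roll index 0: rolls=8,1 (sum=9), consumes 2 rolls
Frame 2 starts at roll index 2: rolls=4,5 (sum=9), consumes 2 rolls
Frame 3 starts at roll index 4: rolls=3,1 (sum=4), consumes 2 rolls
Frame 4 starts at roll index 6: rolls=0,10 (sum=10), consumes 2 rolls
Frame 5 starts at roll index 8: rolls=1,6 (sum=7), consumes 2 rolls
Frame 6 starts at roll index 10: rolls=0,7 (sum=7), consumes 2 rolls
Frame 7 starts at roll index 12: rolls=4,0 (sum=4), consumes 2 rolls
Frame 8 starts at roll index 14: rolls=8,2 (sum=10), consumes 2 rolls
Frame 9 starts at roll index 16: rolls=7,2 (sum=9), consumes 2 rolls
Frame 10 starts at roll index 18: 2 remaining rolls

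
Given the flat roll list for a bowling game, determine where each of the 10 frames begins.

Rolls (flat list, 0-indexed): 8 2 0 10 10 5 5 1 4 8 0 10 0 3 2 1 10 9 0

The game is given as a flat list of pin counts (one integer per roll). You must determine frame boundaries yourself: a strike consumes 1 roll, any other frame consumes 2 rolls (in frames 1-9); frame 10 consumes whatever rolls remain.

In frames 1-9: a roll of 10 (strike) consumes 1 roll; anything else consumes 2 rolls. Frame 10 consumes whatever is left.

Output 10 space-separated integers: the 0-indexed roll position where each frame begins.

Answer: 0 2 4 5 7 9 11 12 14 16

Derivation:
Frame 1 starts at roll index 0: rolls=8,2 (sum=10), consumes 2 rolls
Frame 2 starts at roll index 2: rolls=0,10 (sum=10), consumes 2 rolls
Frame 3 starts at roll index 4: roll=10 (strike), consumes 1 roll
Frame 4 starts at roll index 5: rolls=5,5 (sum=10), consumes 2 rolls
Frame 5 starts at roll index 7: rolls=1,4 (sum=5), consumes 2 rolls
Frame 6 starts at roll index 9: rolls=8,0 (sum=8), consumes 2 rolls
Frame 7 starts at roll index 11: roll=10 (strike), consumes 1 roll
Frame 8 starts at roll index 12: rolls=0,3 (sum=3), consumes 2 rolls
Frame 9 starts at roll index 14: rolls=2,1 (sum=3), consumes 2 rolls
Frame 10 starts at roll index 16: 3 remaining rolls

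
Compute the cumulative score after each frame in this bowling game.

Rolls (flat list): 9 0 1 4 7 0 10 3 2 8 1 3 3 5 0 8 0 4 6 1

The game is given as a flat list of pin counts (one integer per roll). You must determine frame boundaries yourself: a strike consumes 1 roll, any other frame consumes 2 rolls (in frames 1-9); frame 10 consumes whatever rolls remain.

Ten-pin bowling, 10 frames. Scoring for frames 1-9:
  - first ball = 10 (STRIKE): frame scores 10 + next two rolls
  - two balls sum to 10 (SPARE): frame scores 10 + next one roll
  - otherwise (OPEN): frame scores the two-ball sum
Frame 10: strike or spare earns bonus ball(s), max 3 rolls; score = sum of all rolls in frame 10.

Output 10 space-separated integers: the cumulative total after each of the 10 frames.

Frame 1: OPEN (9+0=9). Cumulative: 9
Frame 2: OPEN (1+4=5). Cumulative: 14
Frame 3: OPEN (7+0=7). Cumulative: 21
Frame 4: STRIKE. 10 + next two rolls (3+2) = 15. Cumulative: 36
Frame 5: OPEN (3+2=5). Cumulative: 41
Frame 6: OPEN (8+1=9). Cumulative: 50
Frame 7: OPEN (3+3=6). Cumulative: 56
Frame 8: OPEN (5+0=5). Cumulative: 61
Frame 9: OPEN (8+0=8). Cumulative: 69
Frame 10: SPARE. Sum of all frame-10 rolls (4+6+1) = 11. Cumulative: 80

Answer: 9 14 21 36 41 50 56 61 69 80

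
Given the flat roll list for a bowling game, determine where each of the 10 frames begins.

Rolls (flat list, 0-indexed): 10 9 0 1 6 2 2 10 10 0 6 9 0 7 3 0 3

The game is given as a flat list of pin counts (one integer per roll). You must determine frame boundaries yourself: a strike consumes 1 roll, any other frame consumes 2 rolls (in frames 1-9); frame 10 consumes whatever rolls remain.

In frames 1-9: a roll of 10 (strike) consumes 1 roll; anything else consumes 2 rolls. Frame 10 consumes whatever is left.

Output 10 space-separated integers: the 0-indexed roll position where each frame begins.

Frame 1 starts at roll index 0: roll=10 (strike), consumes 1 roll
Frame 2 starts at roll index 1: rolls=9,0 (sum=9), consumes 2 rolls
Frame 3 starts at roll index 3: rolls=1,6 (sum=7), consumes 2 rolls
Frame 4 starts at roll index 5: rolls=2,2 (sum=4), consumes 2 rolls
Frame 5 starts at roll index 7: roll=10 (strike), consumes 1 roll
Frame 6 starts at roll index 8: roll=10 (strike), consumes 1 roll
Frame 7 starts at roll index 9: rolls=0,6 (sum=6), consumes 2 rolls
Frame 8 starts at roll index 11: rolls=9,0 (sum=9), consumes 2 rolls
Frame 9 starts at roll index 13: rolls=7,3 (sum=10), consumes 2 rolls
Frame 10 starts at roll index 15: 2 remaining rolls

Answer: 0 1 3 5 7 8 9 11 13 15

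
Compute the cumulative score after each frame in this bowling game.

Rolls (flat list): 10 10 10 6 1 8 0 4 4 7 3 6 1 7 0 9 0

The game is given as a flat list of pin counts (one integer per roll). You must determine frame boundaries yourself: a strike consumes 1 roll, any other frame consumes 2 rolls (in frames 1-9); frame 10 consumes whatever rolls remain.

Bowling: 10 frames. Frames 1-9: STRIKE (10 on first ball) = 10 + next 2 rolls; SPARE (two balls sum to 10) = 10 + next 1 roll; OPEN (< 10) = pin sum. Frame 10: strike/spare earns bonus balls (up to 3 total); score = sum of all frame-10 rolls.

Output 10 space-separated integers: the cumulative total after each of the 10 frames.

Answer: 30 56 73 80 88 96 112 119 126 135

Derivation:
Frame 1: STRIKE. 10 + next two rolls (10+10) = 30. Cumulative: 30
Frame 2: STRIKE. 10 + next two rolls (10+6) = 26. Cumulative: 56
Frame 3: STRIKE. 10 + next two rolls (6+1) = 17. Cumulative: 73
Frame 4: OPEN (6+1=7). Cumulative: 80
Frame 5: OPEN (8+0=8). Cumulative: 88
Frame 6: OPEN (4+4=8). Cumulative: 96
Frame 7: SPARE (7+3=10). 10 + next roll (6) = 16. Cumulative: 112
Frame 8: OPEN (6+1=7). Cumulative: 119
Frame 9: OPEN (7+0=7). Cumulative: 126
Frame 10: OPEN. Sum of all frame-10 rolls (9+0) = 9. Cumulative: 135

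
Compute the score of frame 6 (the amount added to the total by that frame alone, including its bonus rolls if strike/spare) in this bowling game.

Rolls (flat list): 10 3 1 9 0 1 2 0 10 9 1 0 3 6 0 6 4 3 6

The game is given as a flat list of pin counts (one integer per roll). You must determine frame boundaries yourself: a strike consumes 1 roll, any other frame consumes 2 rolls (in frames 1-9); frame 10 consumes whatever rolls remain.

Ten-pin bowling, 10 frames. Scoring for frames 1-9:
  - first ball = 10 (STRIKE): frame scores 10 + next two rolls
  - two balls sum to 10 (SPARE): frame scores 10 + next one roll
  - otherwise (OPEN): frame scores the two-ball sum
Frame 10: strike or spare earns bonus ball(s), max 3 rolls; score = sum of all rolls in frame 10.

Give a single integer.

Frame 1: STRIKE. 10 + next two rolls (3+1) = 14. Cumulative: 14
Frame 2: OPEN (3+1=4). Cumulative: 18
Frame 3: OPEN (9+0=9). Cumulative: 27
Frame 4: OPEN (1+2=3). Cumulative: 30
Frame 5: SPARE (0+10=10). 10 + next roll (9) = 19. Cumulative: 49
Frame 6: SPARE (9+1=10). 10 + next roll (0) = 10. Cumulative: 59
Frame 7: OPEN (0+3=3). Cumulative: 62
Frame 8: OPEN (6+0=6). Cumulative: 68

Answer: 10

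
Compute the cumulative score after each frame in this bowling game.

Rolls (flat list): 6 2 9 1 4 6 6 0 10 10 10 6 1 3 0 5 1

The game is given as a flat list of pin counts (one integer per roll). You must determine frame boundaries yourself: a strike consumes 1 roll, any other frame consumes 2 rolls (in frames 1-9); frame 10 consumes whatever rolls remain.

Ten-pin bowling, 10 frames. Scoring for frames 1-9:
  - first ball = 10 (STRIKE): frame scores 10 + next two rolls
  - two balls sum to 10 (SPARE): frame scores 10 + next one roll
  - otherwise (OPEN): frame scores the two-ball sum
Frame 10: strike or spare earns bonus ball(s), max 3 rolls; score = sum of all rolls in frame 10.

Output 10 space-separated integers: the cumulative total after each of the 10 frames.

Frame 1: OPEN (6+2=8). Cumulative: 8
Frame 2: SPARE (9+1=10). 10 + next roll (4) = 14. Cumulative: 22
Frame 3: SPARE (4+6=10). 10 + next roll (6) = 16. Cumulative: 38
Frame 4: OPEN (6+0=6). Cumulative: 44
Frame 5: STRIKE. 10 + next two rolls (10+10) = 30. Cumulative: 74
Frame 6: STRIKE. 10 + next two rolls (10+6) = 26. Cumulative: 100
Frame 7: STRIKE. 10 + next two rolls (6+1) = 17. Cumulative: 117
Frame 8: OPEN (6+1=7). Cumulative: 124
Frame 9: OPEN (3+0=3). Cumulative: 127
Frame 10: OPEN. Sum of all frame-10 rolls (5+1) = 6. Cumulative: 133

Answer: 8 22 38 44 74 100 117 124 127 133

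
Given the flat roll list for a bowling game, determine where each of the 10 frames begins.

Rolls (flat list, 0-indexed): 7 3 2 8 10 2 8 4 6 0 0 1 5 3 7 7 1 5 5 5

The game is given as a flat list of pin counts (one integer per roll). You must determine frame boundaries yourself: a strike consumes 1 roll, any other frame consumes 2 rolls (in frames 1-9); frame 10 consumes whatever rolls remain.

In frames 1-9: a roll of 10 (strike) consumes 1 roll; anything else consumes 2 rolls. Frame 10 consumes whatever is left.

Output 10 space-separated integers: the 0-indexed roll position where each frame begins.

Answer: 0 2 4 5 7 9 11 13 15 17

Derivation:
Frame 1 starts at roll index 0: rolls=7,3 (sum=10), consumes 2 rolls
Frame 2 starts at roll index 2: rolls=2,8 (sum=10), consumes 2 rolls
Frame 3 starts at roll index 4: roll=10 (strike), consumes 1 roll
Frame 4 starts at roll index 5: rolls=2,8 (sum=10), consumes 2 rolls
Frame 5 starts at roll index 7: rolls=4,6 (sum=10), consumes 2 rolls
Frame 6 starts at roll index 9: rolls=0,0 (sum=0), consumes 2 rolls
Frame 7 starts at roll index 11: rolls=1,5 (sum=6), consumes 2 rolls
Frame 8 starts at roll index 13: rolls=3,7 (sum=10), consumes 2 rolls
Frame 9 starts at roll index 15: rolls=7,1 (sum=8), consumes 2 rolls
Frame 10 starts at roll index 17: 3 remaining rolls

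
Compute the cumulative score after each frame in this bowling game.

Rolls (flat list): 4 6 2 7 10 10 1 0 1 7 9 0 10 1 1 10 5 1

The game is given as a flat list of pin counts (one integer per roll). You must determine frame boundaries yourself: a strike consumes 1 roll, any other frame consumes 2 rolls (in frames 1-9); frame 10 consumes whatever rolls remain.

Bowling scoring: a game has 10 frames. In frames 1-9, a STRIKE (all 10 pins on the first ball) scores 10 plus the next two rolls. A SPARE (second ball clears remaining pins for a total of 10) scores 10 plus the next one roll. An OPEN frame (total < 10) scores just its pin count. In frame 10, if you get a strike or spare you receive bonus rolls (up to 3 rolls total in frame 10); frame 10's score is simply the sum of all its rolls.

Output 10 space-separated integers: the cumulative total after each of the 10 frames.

Answer: 12 21 42 53 54 62 71 83 85 101

Derivation:
Frame 1: SPARE (4+6=10). 10 + next roll (2) = 12. Cumulative: 12
Frame 2: OPEN (2+7=9). Cumulative: 21
Frame 3: STRIKE. 10 + next two rolls (10+1) = 21. Cumulative: 42
Frame 4: STRIKE. 10 + next two rolls (1+0) = 11. Cumulative: 53
Frame 5: OPEN (1+0=1). Cumulative: 54
Frame 6: OPEN (1+7=8). Cumulative: 62
Frame 7: OPEN (9+0=9). Cumulative: 71
Frame 8: STRIKE. 10 + next two rolls (1+1) = 12. Cumulative: 83
Frame 9: OPEN (1+1=2). Cumulative: 85
Frame 10: STRIKE. Sum of all frame-10 rolls (10+5+1) = 16. Cumulative: 101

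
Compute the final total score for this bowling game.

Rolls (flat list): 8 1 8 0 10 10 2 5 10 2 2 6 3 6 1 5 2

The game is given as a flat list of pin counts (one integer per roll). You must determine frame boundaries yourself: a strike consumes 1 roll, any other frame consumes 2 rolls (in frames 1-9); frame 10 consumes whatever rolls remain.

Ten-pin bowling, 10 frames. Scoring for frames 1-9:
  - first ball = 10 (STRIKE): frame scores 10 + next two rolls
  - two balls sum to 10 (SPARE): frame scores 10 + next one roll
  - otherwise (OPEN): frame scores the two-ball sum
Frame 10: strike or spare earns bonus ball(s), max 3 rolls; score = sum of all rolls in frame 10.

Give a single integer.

Answer: 104

Derivation:
Frame 1: OPEN (8+1=9). Cumulative: 9
Frame 2: OPEN (8+0=8). Cumulative: 17
Frame 3: STRIKE. 10 + next two rolls (10+2) = 22. Cumulative: 39
Frame 4: STRIKE. 10 + next two rolls (2+5) = 17. Cumulative: 56
Frame 5: OPEN (2+5=7). Cumulative: 63
Frame 6: STRIKE. 10 + next two rolls (2+2) = 14. Cumulative: 77
Frame 7: OPEN (2+2=4). Cumulative: 81
Frame 8: OPEN (6+3=9). Cumulative: 90
Frame 9: OPEN (6+1=7). Cumulative: 97
Frame 10: OPEN. Sum of all frame-10 rolls (5+2) = 7. Cumulative: 104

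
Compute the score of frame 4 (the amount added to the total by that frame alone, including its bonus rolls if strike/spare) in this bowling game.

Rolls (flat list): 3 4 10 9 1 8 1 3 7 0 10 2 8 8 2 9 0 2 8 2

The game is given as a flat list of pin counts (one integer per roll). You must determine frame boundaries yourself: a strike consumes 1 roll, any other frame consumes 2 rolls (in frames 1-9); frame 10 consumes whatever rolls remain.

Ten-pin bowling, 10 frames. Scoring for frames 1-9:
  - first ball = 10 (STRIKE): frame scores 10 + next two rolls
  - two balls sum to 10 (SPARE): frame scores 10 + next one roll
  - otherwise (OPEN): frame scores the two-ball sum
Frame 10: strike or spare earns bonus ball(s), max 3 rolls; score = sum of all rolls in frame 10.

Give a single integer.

Frame 1: OPEN (3+4=7). Cumulative: 7
Frame 2: STRIKE. 10 + next two rolls (9+1) = 20. Cumulative: 27
Frame 3: SPARE (9+1=10). 10 + next roll (8) = 18. Cumulative: 45
Frame 4: OPEN (8+1=9). Cumulative: 54
Frame 5: SPARE (3+7=10). 10 + next roll (0) = 10. Cumulative: 64
Frame 6: SPARE (0+10=10). 10 + next roll (2) = 12. Cumulative: 76

Answer: 9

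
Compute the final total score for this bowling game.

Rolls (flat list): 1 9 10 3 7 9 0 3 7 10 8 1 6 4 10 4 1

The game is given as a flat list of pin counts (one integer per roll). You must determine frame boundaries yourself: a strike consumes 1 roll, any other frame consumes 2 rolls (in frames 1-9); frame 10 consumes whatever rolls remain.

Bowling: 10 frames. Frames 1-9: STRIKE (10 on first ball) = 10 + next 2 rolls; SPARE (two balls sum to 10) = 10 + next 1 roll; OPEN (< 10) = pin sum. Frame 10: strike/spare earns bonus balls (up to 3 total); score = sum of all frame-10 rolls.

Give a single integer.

Answer: 156

Derivation:
Frame 1: SPARE (1+9=10). 10 + next roll (10) = 20. Cumulative: 20
Frame 2: STRIKE. 10 + next two rolls (3+7) = 20. Cumulative: 40
Frame 3: SPARE (3+7=10). 10 + next roll (9) = 19. Cumulative: 59
Frame 4: OPEN (9+0=9). Cumulative: 68
Frame 5: SPARE (3+7=10). 10 + next roll (10) = 20. Cumulative: 88
Frame 6: STRIKE. 10 + next two rolls (8+1) = 19. Cumulative: 107
Frame 7: OPEN (8+1=9). Cumulative: 116
Frame 8: SPARE (6+4=10). 10 + next roll (10) = 20. Cumulative: 136
Frame 9: STRIKE. 10 + next two rolls (4+1) = 15. Cumulative: 151
Frame 10: OPEN. Sum of all frame-10 rolls (4+1) = 5. Cumulative: 156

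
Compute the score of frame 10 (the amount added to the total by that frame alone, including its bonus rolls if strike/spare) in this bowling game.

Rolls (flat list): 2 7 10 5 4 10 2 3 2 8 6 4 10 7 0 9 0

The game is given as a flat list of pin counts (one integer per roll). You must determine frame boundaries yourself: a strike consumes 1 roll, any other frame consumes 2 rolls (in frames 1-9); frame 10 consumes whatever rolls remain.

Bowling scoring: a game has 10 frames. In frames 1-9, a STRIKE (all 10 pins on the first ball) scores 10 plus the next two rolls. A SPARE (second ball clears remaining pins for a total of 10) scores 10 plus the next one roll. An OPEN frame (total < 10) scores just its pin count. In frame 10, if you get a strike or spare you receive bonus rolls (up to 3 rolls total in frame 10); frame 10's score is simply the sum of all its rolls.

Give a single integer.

Answer: 9

Derivation:
Frame 1: OPEN (2+7=9). Cumulative: 9
Frame 2: STRIKE. 10 + next two rolls (5+4) = 19. Cumulative: 28
Frame 3: OPEN (5+4=9). Cumulative: 37
Frame 4: STRIKE. 10 + next two rolls (2+3) = 15. Cumulative: 52
Frame 5: OPEN (2+3=5). Cumulative: 57
Frame 6: SPARE (2+8=10). 10 + next roll (6) = 16. Cumulative: 73
Frame 7: SPARE (6+4=10). 10 + next roll (10) = 20. Cumulative: 93
Frame 8: STRIKE. 10 + next two rolls (7+0) = 17. Cumulative: 110
Frame 9: OPEN (7+0=7). Cumulative: 117
Frame 10: OPEN. Sum of all frame-10 rolls (9+0) = 9. Cumulative: 126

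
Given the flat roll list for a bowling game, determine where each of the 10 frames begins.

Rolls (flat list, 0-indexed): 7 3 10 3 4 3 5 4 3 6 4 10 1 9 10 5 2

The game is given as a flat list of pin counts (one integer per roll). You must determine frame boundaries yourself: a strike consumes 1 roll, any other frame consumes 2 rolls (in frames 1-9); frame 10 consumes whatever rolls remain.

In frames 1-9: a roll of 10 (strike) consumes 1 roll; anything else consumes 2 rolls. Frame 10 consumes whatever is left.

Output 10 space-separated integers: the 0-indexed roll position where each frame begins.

Answer: 0 2 3 5 7 9 11 12 14 15

Derivation:
Frame 1 starts at roll index 0: rolls=7,3 (sum=10), consumes 2 rolls
Frame 2 starts at roll index 2: roll=10 (strike), consumes 1 roll
Frame 3 starts at roll index 3: rolls=3,4 (sum=7), consumes 2 rolls
Frame 4 starts at roll index 5: rolls=3,5 (sum=8), consumes 2 rolls
Frame 5 starts at roll index 7: rolls=4,3 (sum=7), consumes 2 rolls
Frame 6 starts at roll index 9: rolls=6,4 (sum=10), consumes 2 rolls
Frame 7 starts at roll index 11: roll=10 (strike), consumes 1 roll
Frame 8 starts at roll index 12: rolls=1,9 (sum=10), consumes 2 rolls
Frame 9 starts at roll index 14: roll=10 (strike), consumes 1 roll
Frame 10 starts at roll index 15: 2 remaining rolls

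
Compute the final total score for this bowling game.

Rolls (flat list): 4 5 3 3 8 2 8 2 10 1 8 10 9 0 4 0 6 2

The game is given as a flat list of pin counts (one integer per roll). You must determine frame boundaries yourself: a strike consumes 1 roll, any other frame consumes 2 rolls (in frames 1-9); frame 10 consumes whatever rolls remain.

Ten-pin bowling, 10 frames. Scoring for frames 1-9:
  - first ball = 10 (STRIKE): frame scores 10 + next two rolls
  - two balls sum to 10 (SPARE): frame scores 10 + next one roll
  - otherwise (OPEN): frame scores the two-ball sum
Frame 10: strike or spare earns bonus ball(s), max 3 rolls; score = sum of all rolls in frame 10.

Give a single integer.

Frame 1: OPEN (4+5=9). Cumulative: 9
Frame 2: OPEN (3+3=6). Cumulative: 15
Frame 3: SPARE (8+2=10). 10 + next roll (8) = 18. Cumulative: 33
Frame 4: SPARE (8+2=10). 10 + next roll (10) = 20. Cumulative: 53
Frame 5: STRIKE. 10 + next two rolls (1+8) = 19. Cumulative: 72
Frame 6: OPEN (1+8=9). Cumulative: 81
Frame 7: STRIKE. 10 + next two rolls (9+0) = 19. Cumulative: 100
Frame 8: OPEN (9+0=9). Cumulative: 109
Frame 9: OPEN (4+0=4). Cumulative: 113
Frame 10: OPEN. Sum of all frame-10 rolls (6+2) = 8. Cumulative: 121

Answer: 121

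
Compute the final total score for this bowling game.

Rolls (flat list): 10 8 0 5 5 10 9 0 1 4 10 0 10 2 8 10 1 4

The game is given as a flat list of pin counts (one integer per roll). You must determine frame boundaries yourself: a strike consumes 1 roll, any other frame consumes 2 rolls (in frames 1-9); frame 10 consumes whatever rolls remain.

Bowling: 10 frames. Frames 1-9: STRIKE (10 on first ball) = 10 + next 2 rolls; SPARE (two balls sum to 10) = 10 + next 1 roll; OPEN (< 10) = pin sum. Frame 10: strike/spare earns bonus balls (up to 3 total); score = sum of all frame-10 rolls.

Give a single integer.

Answer: 146

Derivation:
Frame 1: STRIKE. 10 + next two rolls (8+0) = 18. Cumulative: 18
Frame 2: OPEN (8+0=8). Cumulative: 26
Frame 3: SPARE (5+5=10). 10 + next roll (10) = 20. Cumulative: 46
Frame 4: STRIKE. 10 + next two rolls (9+0) = 19. Cumulative: 65
Frame 5: OPEN (9+0=9). Cumulative: 74
Frame 6: OPEN (1+4=5). Cumulative: 79
Frame 7: STRIKE. 10 + next two rolls (0+10) = 20. Cumulative: 99
Frame 8: SPARE (0+10=10). 10 + next roll (2) = 12. Cumulative: 111
Frame 9: SPARE (2+8=10). 10 + next roll (10) = 20. Cumulative: 131
Frame 10: STRIKE. Sum of all frame-10 rolls (10+1+4) = 15. Cumulative: 146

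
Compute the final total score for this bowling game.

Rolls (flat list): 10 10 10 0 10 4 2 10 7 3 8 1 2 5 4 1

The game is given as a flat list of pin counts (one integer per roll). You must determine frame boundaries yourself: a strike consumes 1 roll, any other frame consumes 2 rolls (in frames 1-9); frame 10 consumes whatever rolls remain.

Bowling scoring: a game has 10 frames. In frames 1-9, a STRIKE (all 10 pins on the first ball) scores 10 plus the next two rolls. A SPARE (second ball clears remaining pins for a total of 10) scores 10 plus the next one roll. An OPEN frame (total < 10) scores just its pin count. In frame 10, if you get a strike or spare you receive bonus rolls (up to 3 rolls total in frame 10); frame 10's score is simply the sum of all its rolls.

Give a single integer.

Frame 1: STRIKE. 10 + next two rolls (10+10) = 30. Cumulative: 30
Frame 2: STRIKE. 10 + next two rolls (10+0) = 20. Cumulative: 50
Frame 3: STRIKE. 10 + next two rolls (0+10) = 20. Cumulative: 70
Frame 4: SPARE (0+10=10). 10 + next roll (4) = 14. Cumulative: 84
Frame 5: OPEN (4+2=6). Cumulative: 90
Frame 6: STRIKE. 10 + next two rolls (7+3) = 20. Cumulative: 110
Frame 7: SPARE (7+3=10). 10 + next roll (8) = 18. Cumulative: 128
Frame 8: OPEN (8+1=9). Cumulative: 137
Frame 9: OPEN (2+5=7). Cumulative: 144
Frame 10: OPEN. Sum of all frame-10 rolls (4+1) = 5. Cumulative: 149

Answer: 149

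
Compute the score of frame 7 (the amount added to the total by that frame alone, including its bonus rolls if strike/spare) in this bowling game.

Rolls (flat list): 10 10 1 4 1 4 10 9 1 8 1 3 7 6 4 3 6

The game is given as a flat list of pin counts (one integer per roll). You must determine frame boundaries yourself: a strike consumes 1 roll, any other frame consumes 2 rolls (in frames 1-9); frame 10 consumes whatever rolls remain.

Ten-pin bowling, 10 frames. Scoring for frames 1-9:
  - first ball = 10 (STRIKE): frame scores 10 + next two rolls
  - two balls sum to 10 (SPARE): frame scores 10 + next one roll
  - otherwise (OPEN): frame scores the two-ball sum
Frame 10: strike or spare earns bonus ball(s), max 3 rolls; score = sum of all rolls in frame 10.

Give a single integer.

Frame 1: STRIKE. 10 + next two rolls (10+1) = 21. Cumulative: 21
Frame 2: STRIKE. 10 + next two rolls (1+4) = 15. Cumulative: 36
Frame 3: OPEN (1+4=5). Cumulative: 41
Frame 4: OPEN (1+4=5). Cumulative: 46
Frame 5: STRIKE. 10 + next two rolls (9+1) = 20. Cumulative: 66
Frame 6: SPARE (9+1=10). 10 + next roll (8) = 18. Cumulative: 84
Frame 7: OPEN (8+1=9). Cumulative: 93
Frame 8: SPARE (3+7=10). 10 + next roll (6) = 16. Cumulative: 109
Frame 9: SPARE (6+4=10). 10 + next roll (3) = 13. Cumulative: 122

Answer: 9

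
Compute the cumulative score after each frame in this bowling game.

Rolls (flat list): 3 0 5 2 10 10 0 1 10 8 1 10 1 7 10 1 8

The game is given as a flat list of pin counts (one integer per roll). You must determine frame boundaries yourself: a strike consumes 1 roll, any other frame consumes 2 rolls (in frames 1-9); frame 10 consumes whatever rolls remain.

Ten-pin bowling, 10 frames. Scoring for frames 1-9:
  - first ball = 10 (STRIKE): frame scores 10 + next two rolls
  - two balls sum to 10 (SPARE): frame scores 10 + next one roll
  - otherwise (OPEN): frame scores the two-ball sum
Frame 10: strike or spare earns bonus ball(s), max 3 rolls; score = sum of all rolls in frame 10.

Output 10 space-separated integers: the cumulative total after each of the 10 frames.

Frame 1: OPEN (3+0=3). Cumulative: 3
Frame 2: OPEN (5+2=7). Cumulative: 10
Frame 3: STRIKE. 10 + next two rolls (10+0) = 20. Cumulative: 30
Frame 4: STRIKE. 10 + next two rolls (0+1) = 11. Cumulative: 41
Frame 5: OPEN (0+1=1). Cumulative: 42
Frame 6: STRIKE. 10 + next two rolls (8+1) = 19. Cumulative: 61
Frame 7: OPEN (8+1=9). Cumulative: 70
Frame 8: STRIKE. 10 + next two rolls (1+7) = 18. Cumulative: 88
Frame 9: OPEN (1+7=8). Cumulative: 96
Frame 10: STRIKE. Sum of all frame-10 rolls (10+1+8) = 19. Cumulative: 115

Answer: 3 10 30 41 42 61 70 88 96 115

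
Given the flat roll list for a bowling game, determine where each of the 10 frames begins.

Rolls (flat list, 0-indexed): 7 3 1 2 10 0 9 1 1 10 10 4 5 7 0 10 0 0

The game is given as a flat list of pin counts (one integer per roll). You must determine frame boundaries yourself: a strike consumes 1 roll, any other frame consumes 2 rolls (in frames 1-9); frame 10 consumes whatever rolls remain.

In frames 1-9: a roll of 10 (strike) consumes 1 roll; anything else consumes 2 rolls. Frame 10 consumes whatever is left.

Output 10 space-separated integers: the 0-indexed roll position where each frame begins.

Frame 1 starts at roll index 0: rolls=7,3 (sum=10), consumes 2 rolls
Frame 2 starts at roll index 2: rolls=1,2 (sum=3), consumes 2 rolls
Frame 3 starts at roll index 4: roll=10 (strike), consumes 1 roll
Frame 4 starts at roll index 5: rolls=0,9 (sum=9), consumes 2 rolls
Frame 5 starts at roll index 7: rolls=1,1 (sum=2), consumes 2 rolls
Frame 6 starts at roll index 9: roll=10 (strike), consumes 1 roll
Frame 7 starts at roll index 10: roll=10 (strike), consumes 1 roll
Frame 8 starts at roll index 11: rolls=4,5 (sum=9), consumes 2 rolls
Frame 9 starts at roll index 13: rolls=7,0 (sum=7), consumes 2 rolls
Frame 10 starts at roll index 15: 3 remaining rolls

Answer: 0 2 4 5 7 9 10 11 13 15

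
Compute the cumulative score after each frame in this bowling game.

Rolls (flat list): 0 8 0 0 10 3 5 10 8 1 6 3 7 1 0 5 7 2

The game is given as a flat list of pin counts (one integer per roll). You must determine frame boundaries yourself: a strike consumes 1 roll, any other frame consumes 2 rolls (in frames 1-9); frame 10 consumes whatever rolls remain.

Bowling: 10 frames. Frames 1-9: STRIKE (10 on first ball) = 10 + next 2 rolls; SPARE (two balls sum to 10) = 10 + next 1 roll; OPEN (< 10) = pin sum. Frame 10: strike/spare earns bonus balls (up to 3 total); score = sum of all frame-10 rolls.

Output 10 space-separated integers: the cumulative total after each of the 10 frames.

Frame 1: OPEN (0+8=8). Cumulative: 8
Frame 2: OPEN (0+0=0). Cumulative: 8
Frame 3: STRIKE. 10 + next two rolls (3+5) = 18. Cumulative: 26
Frame 4: OPEN (3+5=8). Cumulative: 34
Frame 5: STRIKE. 10 + next two rolls (8+1) = 19. Cumulative: 53
Frame 6: OPEN (8+1=9). Cumulative: 62
Frame 7: OPEN (6+3=9). Cumulative: 71
Frame 8: OPEN (7+1=8). Cumulative: 79
Frame 9: OPEN (0+5=5). Cumulative: 84
Frame 10: OPEN. Sum of all frame-10 rolls (7+2) = 9. Cumulative: 93

Answer: 8 8 26 34 53 62 71 79 84 93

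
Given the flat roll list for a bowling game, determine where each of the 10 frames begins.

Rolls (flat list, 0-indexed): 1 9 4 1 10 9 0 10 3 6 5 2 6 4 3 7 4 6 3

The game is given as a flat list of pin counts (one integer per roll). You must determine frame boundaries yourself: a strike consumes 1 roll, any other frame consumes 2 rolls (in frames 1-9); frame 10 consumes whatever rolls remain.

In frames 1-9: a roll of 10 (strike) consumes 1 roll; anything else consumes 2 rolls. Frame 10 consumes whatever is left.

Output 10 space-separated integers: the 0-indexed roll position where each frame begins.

Frame 1 starts at roll index 0: rolls=1,9 (sum=10), consumes 2 rolls
Frame 2 starts at roll index 2: rolls=4,1 (sum=5), consumes 2 rolls
Frame 3 starts at roll index 4: roll=10 (strike), consumes 1 roll
Frame 4 starts at roll index 5: rolls=9,0 (sum=9), consumes 2 rolls
Frame 5 starts at roll index 7: roll=10 (strike), consumes 1 roll
Frame 6 starts at roll index 8: rolls=3,6 (sum=9), consumes 2 rolls
Frame 7 starts at roll index 10: rolls=5,2 (sum=7), consumes 2 rolls
Frame 8 starts at roll index 12: rolls=6,4 (sum=10), consumes 2 rolls
Frame 9 starts at roll index 14: rolls=3,7 (sum=10), consumes 2 rolls
Frame 10 starts at roll index 16: 3 remaining rolls

Answer: 0 2 4 5 7 8 10 12 14 16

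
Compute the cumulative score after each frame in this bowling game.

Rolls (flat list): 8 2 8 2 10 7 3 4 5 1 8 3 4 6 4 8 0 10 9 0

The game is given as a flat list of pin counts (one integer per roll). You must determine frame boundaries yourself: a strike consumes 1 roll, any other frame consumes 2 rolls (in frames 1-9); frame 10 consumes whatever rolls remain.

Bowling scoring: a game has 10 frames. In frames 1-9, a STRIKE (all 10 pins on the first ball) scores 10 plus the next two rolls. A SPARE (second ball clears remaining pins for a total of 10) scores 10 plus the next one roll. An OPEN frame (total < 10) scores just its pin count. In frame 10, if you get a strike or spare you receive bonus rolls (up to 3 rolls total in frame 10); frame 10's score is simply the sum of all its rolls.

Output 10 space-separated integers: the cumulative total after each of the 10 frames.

Frame 1: SPARE (8+2=10). 10 + next roll (8) = 18. Cumulative: 18
Frame 2: SPARE (8+2=10). 10 + next roll (10) = 20. Cumulative: 38
Frame 3: STRIKE. 10 + next two rolls (7+3) = 20. Cumulative: 58
Frame 4: SPARE (7+3=10). 10 + next roll (4) = 14. Cumulative: 72
Frame 5: OPEN (4+5=9). Cumulative: 81
Frame 6: OPEN (1+8=9). Cumulative: 90
Frame 7: OPEN (3+4=7). Cumulative: 97
Frame 8: SPARE (6+4=10). 10 + next roll (8) = 18. Cumulative: 115
Frame 9: OPEN (8+0=8). Cumulative: 123
Frame 10: STRIKE. Sum of all frame-10 rolls (10+9+0) = 19. Cumulative: 142

Answer: 18 38 58 72 81 90 97 115 123 142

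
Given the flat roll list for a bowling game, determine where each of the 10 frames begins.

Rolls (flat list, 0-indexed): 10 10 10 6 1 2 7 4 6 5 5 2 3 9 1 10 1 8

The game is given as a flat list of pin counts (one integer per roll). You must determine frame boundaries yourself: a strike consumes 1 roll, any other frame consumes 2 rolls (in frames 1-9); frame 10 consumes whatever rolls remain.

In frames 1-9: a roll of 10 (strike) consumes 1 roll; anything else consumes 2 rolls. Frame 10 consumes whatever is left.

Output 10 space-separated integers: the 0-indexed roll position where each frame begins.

Answer: 0 1 2 3 5 7 9 11 13 15

Derivation:
Frame 1 starts at roll index 0: roll=10 (strike), consumes 1 roll
Frame 2 starts at roll index 1: roll=10 (strike), consumes 1 roll
Frame 3 starts at roll index 2: roll=10 (strike), consumes 1 roll
Frame 4 starts at roll index 3: rolls=6,1 (sum=7), consumes 2 rolls
Frame 5 starts at roll index 5: rolls=2,7 (sum=9), consumes 2 rolls
Frame 6 starts at roll index 7: rolls=4,6 (sum=10), consumes 2 rolls
Frame 7 starts at roll index 9: rolls=5,5 (sum=10), consumes 2 rolls
Frame 8 starts at roll index 11: rolls=2,3 (sum=5), consumes 2 rolls
Frame 9 starts at roll index 13: rolls=9,1 (sum=10), consumes 2 rolls
Frame 10 starts at roll index 15: 3 remaining rolls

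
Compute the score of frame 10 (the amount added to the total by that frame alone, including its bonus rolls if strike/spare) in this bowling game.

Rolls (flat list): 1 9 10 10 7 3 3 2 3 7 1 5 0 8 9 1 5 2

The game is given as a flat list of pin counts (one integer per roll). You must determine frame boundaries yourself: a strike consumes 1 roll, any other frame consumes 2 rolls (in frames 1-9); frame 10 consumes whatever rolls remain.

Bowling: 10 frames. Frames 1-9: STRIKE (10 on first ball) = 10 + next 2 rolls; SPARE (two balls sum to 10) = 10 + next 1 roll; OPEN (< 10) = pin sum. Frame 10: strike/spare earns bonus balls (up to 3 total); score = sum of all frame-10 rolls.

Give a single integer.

Answer: 7

Derivation:
Frame 1: SPARE (1+9=10). 10 + next roll (10) = 20. Cumulative: 20
Frame 2: STRIKE. 10 + next two rolls (10+7) = 27. Cumulative: 47
Frame 3: STRIKE. 10 + next two rolls (7+3) = 20. Cumulative: 67
Frame 4: SPARE (7+3=10). 10 + next roll (3) = 13. Cumulative: 80
Frame 5: OPEN (3+2=5). Cumulative: 85
Frame 6: SPARE (3+7=10). 10 + next roll (1) = 11. Cumulative: 96
Frame 7: OPEN (1+5=6). Cumulative: 102
Frame 8: OPEN (0+8=8). Cumulative: 110
Frame 9: SPARE (9+1=10). 10 + next roll (5) = 15. Cumulative: 125
Frame 10: OPEN. Sum of all frame-10 rolls (5+2) = 7. Cumulative: 132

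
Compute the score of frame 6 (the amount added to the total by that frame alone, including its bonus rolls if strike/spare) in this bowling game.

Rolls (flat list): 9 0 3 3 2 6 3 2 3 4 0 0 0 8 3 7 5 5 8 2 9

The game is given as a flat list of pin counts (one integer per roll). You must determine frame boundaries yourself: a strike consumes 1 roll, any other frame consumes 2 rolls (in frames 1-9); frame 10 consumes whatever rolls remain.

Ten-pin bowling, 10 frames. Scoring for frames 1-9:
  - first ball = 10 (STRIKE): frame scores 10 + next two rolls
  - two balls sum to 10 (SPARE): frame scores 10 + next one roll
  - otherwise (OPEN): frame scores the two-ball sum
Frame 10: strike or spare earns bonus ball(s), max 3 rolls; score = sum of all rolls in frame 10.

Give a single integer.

Frame 1: OPEN (9+0=9). Cumulative: 9
Frame 2: OPEN (3+3=6). Cumulative: 15
Frame 3: OPEN (2+6=8). Cumulative: 23
Frame 4: OPEN (3+2=5). Cumulative: 28
Frame 5: OPEN (3+4=7). Cumulative: 35
Frame 6: OPEN (0+0=0). Cumulative: 35
Frame 7: OPEN (0+8=8). Cumulative: 43
Frame 8: SPARE (3+7=10). 10 + next roll (5) = 15. Cumulative: 58

Answer: 0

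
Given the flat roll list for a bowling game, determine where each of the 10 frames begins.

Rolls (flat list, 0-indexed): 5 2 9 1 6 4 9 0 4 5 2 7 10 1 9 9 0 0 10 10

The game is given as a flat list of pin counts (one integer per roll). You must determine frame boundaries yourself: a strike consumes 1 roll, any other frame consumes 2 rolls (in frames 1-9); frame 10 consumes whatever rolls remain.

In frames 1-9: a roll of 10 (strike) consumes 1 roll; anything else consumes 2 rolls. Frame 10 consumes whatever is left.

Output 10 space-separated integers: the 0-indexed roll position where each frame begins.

Frame 1 starts at roll index 0: rolls=5,2 (sum=7), consumes 2 rolls
Frame 2 starts at roll index 2: rolls=9,1 (sum=10), consumes 2 rolls
Frame 3 starts at roll index 4: rolls=6,4 (sum=10), consumes 2 rolls
Frame 4 starts at roll index 6: rolls=9,0 (sum=9), consumes 2 rolls
Frame 5 starts at roll index 8: rolls=4,5 (sum=9), consumes 2 rolls
Frame 6 starts at roll index 10: rolls=2,7 (sum=9), consumes 2 rolls
Frame 7 starts at roll index 12: roll=10 (strike), consumes 1 roll
Frame 8 starts at roll index 13: rolls=1,9 (sum=10), consumes 2 rolls
Frame 9 starts at roll index 15: rolls=9,0 (sum=9), consumes 2 rolls
Frame 10 starts at roll index 17: 3 remaining rolls

Answer: 0 2 4 6 8 10 12 13 15 17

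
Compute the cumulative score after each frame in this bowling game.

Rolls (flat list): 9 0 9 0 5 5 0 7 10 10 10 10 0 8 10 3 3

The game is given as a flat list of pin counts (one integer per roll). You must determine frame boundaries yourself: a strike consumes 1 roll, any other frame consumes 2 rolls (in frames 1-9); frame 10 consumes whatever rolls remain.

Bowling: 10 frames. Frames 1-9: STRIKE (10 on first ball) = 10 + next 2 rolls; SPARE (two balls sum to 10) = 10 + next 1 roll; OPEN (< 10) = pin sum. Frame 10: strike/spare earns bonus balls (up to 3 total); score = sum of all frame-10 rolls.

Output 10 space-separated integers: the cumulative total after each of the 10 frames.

Answer: 9 18 28 35 65 95 115 133 141 157

Derivation:
Frame 1: OPEN (9+0=9). Cumulative: 9
Frame 2: OPEN (9+0=9). Cumulative: 18
Frame 3: SPARE (5+5=10). 10 + next roll (0) = 10. Cumulative: 28
Frame 4: OPEN (0+7=7). Cumulative: 35
Frame 5: STRIKE. 10 + next two rolls (10+10) = 30. Cumulative: 65
Frame 6: STRIKE. 10 + next two rolls (10+10) = 30. Cumulative: 95
Frame 7: STRIKE. 10 + next two rolls (10+0) = 20. Cumulative: 115
Frame 8: STRIKE. 10 + next two rolls (0+8) = 18. Cumulative: 133
Frame 9: OPEN (0+8=8). Cumulative: 141
Frame 10: STRIKE. Sum of all frame-10 rolls (10+3+3) = 16. Cumulative: 157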